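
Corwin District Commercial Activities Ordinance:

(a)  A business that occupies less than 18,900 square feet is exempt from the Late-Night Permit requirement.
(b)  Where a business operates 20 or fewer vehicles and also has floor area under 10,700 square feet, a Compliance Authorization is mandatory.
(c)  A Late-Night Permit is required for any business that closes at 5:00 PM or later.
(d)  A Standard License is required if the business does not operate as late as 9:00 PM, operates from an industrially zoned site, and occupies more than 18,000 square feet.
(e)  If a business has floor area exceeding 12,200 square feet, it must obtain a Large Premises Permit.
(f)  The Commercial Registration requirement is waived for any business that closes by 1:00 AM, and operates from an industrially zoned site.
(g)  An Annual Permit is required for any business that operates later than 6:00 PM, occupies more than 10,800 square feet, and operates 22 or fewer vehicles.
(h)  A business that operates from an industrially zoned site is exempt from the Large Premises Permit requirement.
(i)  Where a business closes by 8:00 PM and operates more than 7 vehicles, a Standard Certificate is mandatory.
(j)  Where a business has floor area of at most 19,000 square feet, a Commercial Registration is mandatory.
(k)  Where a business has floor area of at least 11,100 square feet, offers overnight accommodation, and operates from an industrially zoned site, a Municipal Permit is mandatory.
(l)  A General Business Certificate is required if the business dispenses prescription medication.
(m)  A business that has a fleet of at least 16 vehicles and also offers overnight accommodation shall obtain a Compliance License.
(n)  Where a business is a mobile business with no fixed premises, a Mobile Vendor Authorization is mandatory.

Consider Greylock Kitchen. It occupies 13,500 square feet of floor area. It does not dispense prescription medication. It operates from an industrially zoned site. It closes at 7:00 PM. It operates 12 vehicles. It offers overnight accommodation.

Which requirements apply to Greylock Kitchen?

Annual Permit, Municipal Permit, Standard Certificate

(a) floor area 13,500 square feet < 18,900 square feet → exempt from Late-Night Permit.
(b) vehicles 12 ≤ 20; floor area 13,500 square feet ≥ 10,700 square feet → Compliance Authorization not required.
(c) closes 7:00 PM, after 5:00 PM → Late-Night Permit required.
(d) closes 7:00 PM, at/before 9:00 PM; operates from an industrially zoned site; floor area 13,500 square feet ≤ 18,000 square feet → Standard License not required.
(e) floor area 13,500 square feet > 12,200 square feet → Large Premises Permit required.
(f) closes 7:00 PM, at/before 1:00 AM; operates from an industrially zoned site → exempt from Commercial Registration.
(g) closes 7:00 PM, after 6:00 PM; floor area 13,500 square feet > 10,800 square feet; vehicles 12 ≤ 22 → Annual Permit required.
(h) operates from an industrially zoned site → exempt from Large Premises Permit.
(i) closes 7:00 PM, at/before 8:00 PM; vehicles 12 > 7 → Standard Certificate required.
(j) floor area 13,500 square feet ≤ 19,000 square feet → Commercial Registration required.
(k) floor area 13,500 square feet ≥ 11,100 square feet; offers overnight accommodation; operates from an industrially zoned site → Municipal Permit required.
(l) does not dispense prescription medication → General Business Certificate not required.
(m) vehicles 12 < 16; offers overnight accommodation → Compliance License not required.
(n) operates from an industrially zoned site (not: is a mobile business with no fixed premises) → Mobile Vendor Authorization not required.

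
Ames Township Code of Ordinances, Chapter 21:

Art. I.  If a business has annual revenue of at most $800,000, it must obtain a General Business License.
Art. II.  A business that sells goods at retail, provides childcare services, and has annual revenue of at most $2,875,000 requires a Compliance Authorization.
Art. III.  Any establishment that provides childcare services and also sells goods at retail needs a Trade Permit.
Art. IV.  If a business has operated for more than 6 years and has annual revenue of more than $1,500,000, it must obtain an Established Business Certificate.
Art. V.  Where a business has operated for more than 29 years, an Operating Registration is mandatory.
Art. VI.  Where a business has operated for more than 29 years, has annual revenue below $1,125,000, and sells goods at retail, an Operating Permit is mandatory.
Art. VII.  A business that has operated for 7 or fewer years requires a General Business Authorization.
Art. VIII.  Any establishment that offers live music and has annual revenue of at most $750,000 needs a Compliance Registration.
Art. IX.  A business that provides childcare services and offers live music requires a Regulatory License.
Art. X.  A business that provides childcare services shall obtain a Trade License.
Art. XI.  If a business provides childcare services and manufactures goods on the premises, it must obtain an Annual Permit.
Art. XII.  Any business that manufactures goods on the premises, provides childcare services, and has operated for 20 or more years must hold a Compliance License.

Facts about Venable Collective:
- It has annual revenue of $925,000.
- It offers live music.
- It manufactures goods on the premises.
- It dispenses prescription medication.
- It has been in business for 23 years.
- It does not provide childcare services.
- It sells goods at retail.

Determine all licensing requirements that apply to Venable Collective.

Art. I. revenue $925,000 > $800,000 → General Business License not required.
Art. II. sells goods at retail; does not provide childcare services; revenue $925,000 ≤ $2,875,000 → Compliance Authorization not required.
Art. III. does not provide childcare services; sells goods at retail → Trade Permit not required.
Art. IV. years in business 23 > 6; revenue $925,000 ≤ $1,500,000 → Established Business Certificate not required.
Art. V. years in business 23 ≤ 29 → Operating Registration not required.
Art. VI. years in business 23 ≤ 29; revenue $925,000 < $1,125,000; sells goods at retail → Operating Permit not required.
Art. VII. years in business 23 > 7 → General Business Authorization not required.
Art. VIII. offers live music; revenue $925,000 > $750,000 → Compliance Registration not required.
Art. IX. does not provide childcare services; offers live music → Regulatory License not required.
Art. X. does not provide childcare services → Trade License not required.
Art. XI. does not provide childcare services; manufactures goods on the premises → Annual Permit not required.
Art. XII. manufactures goods on the premises; does not provide childcare services; years in business 23 ≥ 20 → Compliance License not required.

None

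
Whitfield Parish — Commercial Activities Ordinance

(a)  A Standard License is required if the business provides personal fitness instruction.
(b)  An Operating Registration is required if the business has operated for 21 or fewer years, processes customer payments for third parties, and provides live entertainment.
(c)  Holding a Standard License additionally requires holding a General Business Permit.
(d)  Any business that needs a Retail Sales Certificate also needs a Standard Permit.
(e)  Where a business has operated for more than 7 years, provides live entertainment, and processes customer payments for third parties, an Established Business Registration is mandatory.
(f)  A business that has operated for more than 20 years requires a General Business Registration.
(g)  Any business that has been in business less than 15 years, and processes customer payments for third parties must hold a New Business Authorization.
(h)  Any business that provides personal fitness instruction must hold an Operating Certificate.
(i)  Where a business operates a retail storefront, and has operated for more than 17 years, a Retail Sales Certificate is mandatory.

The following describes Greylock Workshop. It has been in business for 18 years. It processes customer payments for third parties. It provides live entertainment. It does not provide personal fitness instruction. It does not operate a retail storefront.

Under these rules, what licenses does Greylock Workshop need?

(a) does not provide personal fitness instruction → Standard License not required.
(b) years in business 18 ≤ 21; processes customer payments for third parties; provides live entertainment → Operating Registration required.
(c) Standard License is not required → no effect.
(d) Retail Sales Certificate is not required → no effect.
(e) years in business 18 > 7; provides live entertainment; processes customer payments for third parties → Established Business Registration required.
(f) years in business 18 ≤ 20 → General Business Registration not required.
(g) years in business 18 ≥ 15; processes customer payments for third parties → New Business Authorization not required.
(h) does not provide personal fitness instruction → Operating Certificate not required.
(i) does not operate a retail storefront; years in business 18 > 17 → Retail Sales Certificate not required.

Established Business Registration, Operating Registration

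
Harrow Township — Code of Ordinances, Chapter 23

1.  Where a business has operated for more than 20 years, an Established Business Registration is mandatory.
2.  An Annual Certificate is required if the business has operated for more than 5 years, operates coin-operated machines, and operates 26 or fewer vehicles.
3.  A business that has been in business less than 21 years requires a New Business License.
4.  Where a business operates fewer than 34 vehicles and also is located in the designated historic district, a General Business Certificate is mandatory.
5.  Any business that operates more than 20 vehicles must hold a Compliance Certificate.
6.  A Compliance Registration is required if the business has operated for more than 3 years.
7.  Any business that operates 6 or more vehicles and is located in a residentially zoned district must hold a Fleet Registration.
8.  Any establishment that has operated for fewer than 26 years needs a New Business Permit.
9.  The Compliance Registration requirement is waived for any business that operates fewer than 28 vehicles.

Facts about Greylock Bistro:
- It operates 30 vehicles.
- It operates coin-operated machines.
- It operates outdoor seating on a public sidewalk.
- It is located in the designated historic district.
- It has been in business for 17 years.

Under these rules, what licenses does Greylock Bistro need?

1. years in business 17 ≤ 20 → Established Business Registration not required.
2. years in business 17 > 5; operates coin-operated machines; vehicles 30 > 26 → Annual Certificate not required.
3. years in business 17 < 21 → New Business License required.
4. vehicles 30 < 34; is located in the designated historic district → General Business Certificate required.
5. vehicles 30 > 20 → Compliance Certificate required.
6. years in business 17 > 3 → Compliance Registration required.
7. vehicles 30 ≥ 6; is located in the designated historic district (not: is located in a residentially zoned district) → Fleet Registration not required.
8. years in business 17 < 26 → New Business Permit required.
9. vehicles 30 ≥ 28 → Compliance Registration exemption does not apply.

Compliance Certificate, Compliance Registration, General Business Certificate, New Business License, New Business Permit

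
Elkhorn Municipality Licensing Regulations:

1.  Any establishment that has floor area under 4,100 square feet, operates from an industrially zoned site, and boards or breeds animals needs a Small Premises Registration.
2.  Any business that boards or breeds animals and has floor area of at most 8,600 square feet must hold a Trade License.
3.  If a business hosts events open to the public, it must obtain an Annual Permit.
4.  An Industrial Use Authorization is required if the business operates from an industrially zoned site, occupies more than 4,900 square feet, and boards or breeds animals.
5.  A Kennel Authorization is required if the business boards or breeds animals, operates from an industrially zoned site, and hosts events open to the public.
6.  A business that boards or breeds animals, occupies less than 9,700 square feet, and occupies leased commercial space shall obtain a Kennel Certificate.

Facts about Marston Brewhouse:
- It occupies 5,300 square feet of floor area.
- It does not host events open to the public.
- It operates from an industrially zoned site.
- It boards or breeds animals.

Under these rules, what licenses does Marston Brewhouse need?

Industrial Use Authorization, Trade License

1. floor area 5,300 square feet ≥ 4,100 square feet; operates from an industrially zoned site; boards or breeds animals → Small Premises Registration not required.
2. boards or breeds animals; floor area 5,300 square feet ≤ 8,600 square feet → Trade License required.
3. does not host events open to the public → Annual Permit not required.
4. operates from an industrially zoned site; floor area 5,300 square feet > 4,900 square feet; boards or breeds animals → Industrial Use Authorization required.
5. boards or breeds animals; operates from an industrially zoned site; does not host events open to the public → Kennel Authorization not required.
6. boards or breeds animals; floor area 5,300 square feet < 9,700 square feet; operates from an industrially zoned site (not: occupies leased commercial space) → Kennel Certificate not required.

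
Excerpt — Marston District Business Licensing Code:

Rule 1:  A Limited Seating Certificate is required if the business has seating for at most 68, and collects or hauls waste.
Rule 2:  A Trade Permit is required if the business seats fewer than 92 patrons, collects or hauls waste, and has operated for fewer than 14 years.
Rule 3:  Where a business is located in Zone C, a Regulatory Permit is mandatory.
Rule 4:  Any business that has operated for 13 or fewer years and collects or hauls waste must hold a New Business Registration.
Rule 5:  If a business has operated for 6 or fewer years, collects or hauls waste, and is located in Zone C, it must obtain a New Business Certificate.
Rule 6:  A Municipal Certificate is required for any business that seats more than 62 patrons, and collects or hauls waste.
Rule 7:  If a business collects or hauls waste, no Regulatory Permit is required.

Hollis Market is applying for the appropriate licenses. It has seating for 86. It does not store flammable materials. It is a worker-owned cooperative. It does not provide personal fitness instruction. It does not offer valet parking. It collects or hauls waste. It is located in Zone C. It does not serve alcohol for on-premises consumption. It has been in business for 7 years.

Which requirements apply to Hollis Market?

Rule 1: seating 86 > 68; collects or hauls waste → Limited Seating Certificate not required.
Rule 2: seating 86 < 92; collects or hauls waste; years in business 7 < 14 → Trade Permit required.
Rule 3: is located in Zone C → Regulatory Permit required.
Rule 4: years in business 7 ≤ 13; collects or hauls waste → New Business Registration required.
Rule 5: years in business 7 > 6; collects or hauls waste; is located in Zone C → New Business Certificate not required.
Rule 6: seating 86 > 62; collects or hauls waste → Municipal Certificate required.
Rule 7: collects or hauls waste → exempt from Regulatory Permit.

Municipal Certificate, New Business Registration, Trade Permit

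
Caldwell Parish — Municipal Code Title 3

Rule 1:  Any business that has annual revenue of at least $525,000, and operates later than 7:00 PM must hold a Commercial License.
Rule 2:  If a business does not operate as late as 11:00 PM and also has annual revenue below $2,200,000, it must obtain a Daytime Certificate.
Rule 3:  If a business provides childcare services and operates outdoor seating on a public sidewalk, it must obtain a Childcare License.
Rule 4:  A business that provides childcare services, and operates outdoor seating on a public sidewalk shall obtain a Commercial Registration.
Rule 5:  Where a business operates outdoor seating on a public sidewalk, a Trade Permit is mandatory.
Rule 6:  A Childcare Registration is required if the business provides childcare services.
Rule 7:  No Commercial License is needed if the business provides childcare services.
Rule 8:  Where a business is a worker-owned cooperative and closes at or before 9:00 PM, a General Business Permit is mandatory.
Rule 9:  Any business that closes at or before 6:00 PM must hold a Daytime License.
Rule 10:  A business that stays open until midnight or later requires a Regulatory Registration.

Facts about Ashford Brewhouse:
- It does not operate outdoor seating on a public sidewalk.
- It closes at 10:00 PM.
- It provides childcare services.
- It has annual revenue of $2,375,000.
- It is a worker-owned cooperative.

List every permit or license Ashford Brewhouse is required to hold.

Childcare Registration

Rule 1: revenue $2,375,000 ≥ $525,000; closes 10:00 PM, after 7:00 PM → Commercial License required.
Rule 2: closes 10:00 PM, at/before 11:00 PM; revenue $2,375,000 ≥ $2,200,000 → Daytime Certificate not required.
Rule 3: provides childcare services; does not operate outdoor seating on a public sidewalk → Childcare License not required.
Rule 4: provides childcare services; does not operate outdoor seating on a public sidewalk → Commercial Registration not required.
Rule 5: does not operate outdoor seating on a public sidewalk → Trade Permit not required.
Rule 6: provides childcare services → Childcare Registration required.
Rule 7: provides childcare services → exempt from Commercial License.
Rule 8: is a worker-owned cooperative; closes 10:00 PM, after 9:00 PM → General Business Permit not required.
Rule 9: closes 10:00 PM, after 6:00 PM → Daytime License not required.
Rule 10: closes 10:00 PM, at/before midnight → Regulatory Registration not required.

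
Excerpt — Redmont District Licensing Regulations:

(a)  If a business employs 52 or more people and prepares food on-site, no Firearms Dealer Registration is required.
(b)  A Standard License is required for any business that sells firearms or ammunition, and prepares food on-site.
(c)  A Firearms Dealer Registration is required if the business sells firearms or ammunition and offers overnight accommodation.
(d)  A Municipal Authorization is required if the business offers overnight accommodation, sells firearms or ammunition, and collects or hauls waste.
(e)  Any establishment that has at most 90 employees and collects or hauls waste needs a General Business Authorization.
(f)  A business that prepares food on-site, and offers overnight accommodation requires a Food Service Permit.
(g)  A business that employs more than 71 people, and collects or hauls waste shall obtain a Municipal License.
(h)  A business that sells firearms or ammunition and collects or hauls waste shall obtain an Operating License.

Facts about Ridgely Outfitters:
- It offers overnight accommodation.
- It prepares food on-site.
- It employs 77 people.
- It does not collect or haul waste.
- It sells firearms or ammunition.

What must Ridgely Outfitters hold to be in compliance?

(a) employees 77 ≥ 52; prepares food on-site → exempt from Firearms Dealer Registration.
(b) sells firearms or ammunition; prepares food on-site → Standard License required.
(c) sells firearms or ammunition; offers overnight accommodation → Firearms Dealer Registration required.
(d) offers overnight accommodation; sells firearms or ammunition; does not collect or haul waste → Municipal Authorization not required.
(e) employees 77 ≤ 90; does not collect or haul waste → General Business Authorization not required.
(f) prepares food on-site; offers overnight accommodation → Food Service Permit required.
(g) employees 77 > 71; does not collect or haul waste → Municipal License not required.
(h) sells firearms or ammunition; does not collect or haul waste → Operating License not required.

Food Service Permit, Standard License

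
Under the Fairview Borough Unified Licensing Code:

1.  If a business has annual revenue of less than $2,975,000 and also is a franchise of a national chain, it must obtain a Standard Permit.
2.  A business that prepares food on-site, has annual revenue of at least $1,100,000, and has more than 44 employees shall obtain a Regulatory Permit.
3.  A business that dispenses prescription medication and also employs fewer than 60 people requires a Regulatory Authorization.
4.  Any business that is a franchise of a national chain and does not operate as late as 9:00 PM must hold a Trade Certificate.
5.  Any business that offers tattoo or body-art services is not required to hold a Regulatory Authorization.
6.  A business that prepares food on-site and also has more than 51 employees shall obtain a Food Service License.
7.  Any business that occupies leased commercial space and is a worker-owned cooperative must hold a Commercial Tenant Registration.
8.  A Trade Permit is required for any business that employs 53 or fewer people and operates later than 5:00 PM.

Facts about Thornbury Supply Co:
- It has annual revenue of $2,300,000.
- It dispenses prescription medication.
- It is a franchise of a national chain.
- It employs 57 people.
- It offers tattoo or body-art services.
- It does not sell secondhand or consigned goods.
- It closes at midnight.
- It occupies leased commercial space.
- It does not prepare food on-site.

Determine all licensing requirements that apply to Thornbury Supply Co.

Standard Permit

1. revenue $2,300,000 < $2,975,000; is a franchise of a national chain → Standard Permit required.
2. does not prepare food on-site; revenue $2,300,000 ≥ $1,100,000; employees 57 > 44 → Regulatory Permit not required.
3. dispenses prescription medication; employees 57 < 60 → Regulatory Authorization required.
4. is a franchise of a national chain; closes midnight, after 9:00 PM → Trade Certificate not required.
5. offers tattoo or body-art services → exempt from Regulatory Authorization.
6. does not prepare food on-site; employees 57 > 51 → Food Service License not required.
7. occupies leased commercial space; is a franchise of a national chain (not: is a worker-owned cooperative) → Commercial Tenant Registration not required.
8. employees 57 > 53; closes midnight, after 5:00 PM → Trade Permit not required.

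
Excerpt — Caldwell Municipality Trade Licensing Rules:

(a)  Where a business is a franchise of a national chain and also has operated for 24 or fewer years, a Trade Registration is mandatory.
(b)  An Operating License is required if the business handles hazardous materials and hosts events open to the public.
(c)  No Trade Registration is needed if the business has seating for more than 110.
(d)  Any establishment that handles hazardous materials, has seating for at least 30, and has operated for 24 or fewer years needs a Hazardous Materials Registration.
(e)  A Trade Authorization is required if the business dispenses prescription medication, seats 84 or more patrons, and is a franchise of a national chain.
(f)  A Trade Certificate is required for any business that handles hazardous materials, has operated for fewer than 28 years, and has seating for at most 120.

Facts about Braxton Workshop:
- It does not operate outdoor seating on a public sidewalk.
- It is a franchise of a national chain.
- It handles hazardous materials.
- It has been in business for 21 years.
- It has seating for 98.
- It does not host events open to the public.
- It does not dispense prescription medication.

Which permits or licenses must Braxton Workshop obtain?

(a) is a franchise of a national chain; years in business 21 ≤ 24 → Trade Registration required.
(b) handles hazardous materials; does not host events open to the public → Operating License not required.
(c) seating 98 ≤ 110 → Trade Registration exemption does not apply.
(d) handles hazardous materials; seating 98 ≥ 30; years in business 21 ≤ 24 → Hazardous Materials Registration required.
(e) does not dispense prescription medication; seating 98 ≥ 84; is a franchise of a national chain → Trade Authorization not required.
(f) handles hazardous materials; years in business 21 < 28; seating 98 ≤ 120 → Trade Certificate required.

Hazardous Materials Registration, Trade Certificate, Trade Registration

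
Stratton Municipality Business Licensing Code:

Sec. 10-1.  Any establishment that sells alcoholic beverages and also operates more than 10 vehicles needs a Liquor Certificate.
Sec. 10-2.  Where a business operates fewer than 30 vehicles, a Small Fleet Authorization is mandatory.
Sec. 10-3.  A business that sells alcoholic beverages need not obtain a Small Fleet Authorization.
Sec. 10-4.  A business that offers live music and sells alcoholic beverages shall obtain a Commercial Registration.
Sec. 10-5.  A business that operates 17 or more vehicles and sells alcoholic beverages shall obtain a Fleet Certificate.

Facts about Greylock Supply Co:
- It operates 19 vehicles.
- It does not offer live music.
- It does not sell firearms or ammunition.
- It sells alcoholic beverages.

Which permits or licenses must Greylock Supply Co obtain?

Sec. 10-1. sells alcoholic beverages; vehicles 19 > 10 → Liquor Certificate required.
Sec. 10-2. vehicles 19 < 30 → Small Fleet Authorization required.
Sec. 10-3. sells alcoholic beverages → exempt from Small Fleet Authorization.
Sec. 10-4. does not offer live music; sells alcoholic beverages → Commercial Registration not required.
Sec. 10-5. vehicles 19 ≥ 17; sells alcoholic beverages → Fleet Certificate required.

Fleet Certificate, Liquor Certificate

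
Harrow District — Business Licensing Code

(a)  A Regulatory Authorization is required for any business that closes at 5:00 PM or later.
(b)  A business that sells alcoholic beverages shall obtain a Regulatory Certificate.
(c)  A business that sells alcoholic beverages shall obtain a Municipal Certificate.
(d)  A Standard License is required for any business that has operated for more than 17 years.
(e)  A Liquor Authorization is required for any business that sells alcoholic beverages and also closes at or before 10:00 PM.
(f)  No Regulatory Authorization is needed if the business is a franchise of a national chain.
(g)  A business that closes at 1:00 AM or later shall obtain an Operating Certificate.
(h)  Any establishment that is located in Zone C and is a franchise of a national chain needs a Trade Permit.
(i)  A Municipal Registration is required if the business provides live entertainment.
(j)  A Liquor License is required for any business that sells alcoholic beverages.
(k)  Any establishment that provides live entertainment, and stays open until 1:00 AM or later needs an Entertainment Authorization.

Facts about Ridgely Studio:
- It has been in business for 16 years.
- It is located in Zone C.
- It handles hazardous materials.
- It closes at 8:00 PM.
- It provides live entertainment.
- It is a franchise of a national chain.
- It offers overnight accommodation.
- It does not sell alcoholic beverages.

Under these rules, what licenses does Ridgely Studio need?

(a) closes 8:00 PM, after 5:00 PM → Regulatory Authorization required.
(b) does not sell alcoholic beverages → Regulatory Certificate not required.
(c) does not sell alcoholic beverages → Municipal Certificate not required.
(d) years in business 16 ≤ 17 → Standard License not required.
(e) does not sell alcoholic beverages; closes 8:00 PM, at/before 10:00 PM → Liquor Authorization not required.
(f) is a franchise of a national chain → exempt from Regulatory Authorization.
(g) closes 8:00 PM, at/before 1:00 AM → Operating Certificate not required.
(h) is located in Zone C; is a franchise of a national chain → Trade Permit required.
(i) provides live entertainment → Municipal Registration required.
(j) does not sell alcoholic beverages → Liquor License not required.
(k) provides live entertainment; closes 8:00 PM, at/before 1:00 AM → Entertainment Authorization not required.

Municipal Registration, Trade Permit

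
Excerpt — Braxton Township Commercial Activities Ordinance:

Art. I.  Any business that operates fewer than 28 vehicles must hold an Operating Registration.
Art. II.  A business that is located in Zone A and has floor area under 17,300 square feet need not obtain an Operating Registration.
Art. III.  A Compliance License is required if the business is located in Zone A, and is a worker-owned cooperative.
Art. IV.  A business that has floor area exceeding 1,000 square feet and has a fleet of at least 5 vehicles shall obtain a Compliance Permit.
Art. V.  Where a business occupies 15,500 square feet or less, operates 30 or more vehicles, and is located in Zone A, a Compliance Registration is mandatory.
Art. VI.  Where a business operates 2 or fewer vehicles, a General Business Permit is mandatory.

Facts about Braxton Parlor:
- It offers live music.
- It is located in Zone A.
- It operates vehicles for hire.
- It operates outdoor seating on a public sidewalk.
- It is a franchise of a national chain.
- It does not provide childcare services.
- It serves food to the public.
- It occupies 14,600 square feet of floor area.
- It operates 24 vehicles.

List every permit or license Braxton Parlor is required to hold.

Compliance Permit

Art. I. vehicles 24 < 28 → Operating Registration required.
Art. II. is located in Zone A; floor area 14,600 square feet < 17,300 square feet → exempt from Operating Registration.
Art. III. is located in Zone A; is a franchise of a national chain (not: is a worker-owned cooperative) → Compliance License not required.
Art. IV. floor area 14,600 square feet > 1,000 square feet; vehicles 24 ≥ 5 → Compliance Permit required.
Art. V. floor area 14,600 square feet ≤ 15,500 square feet; vehicles 24 < 30; is located in Zone A → Compliance Registration not required.
Art. VI. vehicles 24 > 2 → General Business Permit not required.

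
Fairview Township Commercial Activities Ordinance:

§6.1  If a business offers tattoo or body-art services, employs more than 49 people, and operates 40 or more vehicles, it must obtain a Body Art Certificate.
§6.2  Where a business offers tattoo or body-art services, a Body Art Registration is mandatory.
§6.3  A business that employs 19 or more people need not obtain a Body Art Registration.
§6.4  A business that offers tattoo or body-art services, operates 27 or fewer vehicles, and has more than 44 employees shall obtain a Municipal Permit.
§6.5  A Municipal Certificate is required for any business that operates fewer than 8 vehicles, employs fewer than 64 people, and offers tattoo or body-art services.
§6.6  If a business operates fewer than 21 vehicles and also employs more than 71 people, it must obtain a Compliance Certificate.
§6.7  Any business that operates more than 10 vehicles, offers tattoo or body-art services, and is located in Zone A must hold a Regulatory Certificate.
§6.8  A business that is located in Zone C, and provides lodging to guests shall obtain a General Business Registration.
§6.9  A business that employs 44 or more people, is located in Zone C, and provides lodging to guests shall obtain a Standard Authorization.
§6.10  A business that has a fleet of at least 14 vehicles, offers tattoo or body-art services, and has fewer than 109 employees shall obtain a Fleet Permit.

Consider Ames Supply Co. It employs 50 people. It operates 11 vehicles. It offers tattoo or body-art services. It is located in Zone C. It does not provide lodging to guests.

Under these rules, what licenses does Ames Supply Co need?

Municipal Permit

§6.1 offers tattoo or body-art services; employees 50 > 49; vehicles 11 < 40 → Body Art Certificate not required.
§6.2 offers tattoo or body-art services → Body Art Registration required.
§6.3 employees 50 ≥ 19 → exempt from Body Art Registration.
§6.4 offers tattoo or body-art services; vehicles 11 ≤ 27; employees 50 > 44 → Municipal Permit required.
§6.5 vehicles 11 ≥ 8; employees 50 < 64; offers tattoo or body-art services → Municipal Certificate not required.
§6.6 vehicles 11 < 21; employees 50 ≤ 71 → Compliance Certificate not required.
§6.7 vehicles 11 > 10; offers tattoo or body-art services; is located in Zone C (not: is located in Zone A) → Regulatory Certificate not required.
§6.8 is located in Zone C; does not provide lodging to guests → General Business Registration not required.
§6.9 employees 50 ≥ 44; is located in Zone C; does not provide lodging to guests → Standard Authorization not required.
§6.10 vehicles 11 < 14; offers tattoo or body-art services; employees 50 < 109 → Fleet Permit not required.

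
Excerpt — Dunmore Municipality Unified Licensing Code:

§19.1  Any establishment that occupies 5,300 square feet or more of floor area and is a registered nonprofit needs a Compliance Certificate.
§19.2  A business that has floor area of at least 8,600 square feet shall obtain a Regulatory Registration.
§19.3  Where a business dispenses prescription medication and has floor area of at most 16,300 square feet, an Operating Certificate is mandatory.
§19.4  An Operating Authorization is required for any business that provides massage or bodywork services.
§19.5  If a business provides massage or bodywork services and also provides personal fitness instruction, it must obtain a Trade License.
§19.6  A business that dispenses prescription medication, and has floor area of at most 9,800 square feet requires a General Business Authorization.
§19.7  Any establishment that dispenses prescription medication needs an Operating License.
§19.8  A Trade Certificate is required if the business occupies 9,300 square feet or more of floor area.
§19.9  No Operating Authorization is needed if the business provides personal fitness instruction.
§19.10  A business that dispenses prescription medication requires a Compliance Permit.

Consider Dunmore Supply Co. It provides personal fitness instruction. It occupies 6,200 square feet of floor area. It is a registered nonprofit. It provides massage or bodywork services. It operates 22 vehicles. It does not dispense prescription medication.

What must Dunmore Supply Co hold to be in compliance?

Compliance Certificate, Trade License

§19.1 floor area 6,200 square feet ≥ 5,300 square feet; is a registered nonprofit → Compliance Certificate required.
§19.2 floor area 6,200 square feet < 8,600 square feet → Regulatory Registration not required.
§19.3 does not dispense prescription medication; floor area 6,200 square feet ≤ 16,300 square feet → Operating Certificate not required.
§19.4 provides massage or bodywork services → Operating Authorization required.
§19.5 provides massage or bodywork services; provides personal fitness instruction → Trade License required.
§19.6 does not dispense prescription medication; floor area 6,200 square feet ≤ 9,800 square feet → General Business Authorization not required.
§19.7 does not dispense prescription medication → Operating License not required.
§19.8 floor area 6,200 square feet < 9,300 square feet → Trade Certificate not required.
§19.9 provides personal fitness instruction → exempt from Operating Authorization.
§19.10 does not dispense prescription medication → Compliance Permit not required.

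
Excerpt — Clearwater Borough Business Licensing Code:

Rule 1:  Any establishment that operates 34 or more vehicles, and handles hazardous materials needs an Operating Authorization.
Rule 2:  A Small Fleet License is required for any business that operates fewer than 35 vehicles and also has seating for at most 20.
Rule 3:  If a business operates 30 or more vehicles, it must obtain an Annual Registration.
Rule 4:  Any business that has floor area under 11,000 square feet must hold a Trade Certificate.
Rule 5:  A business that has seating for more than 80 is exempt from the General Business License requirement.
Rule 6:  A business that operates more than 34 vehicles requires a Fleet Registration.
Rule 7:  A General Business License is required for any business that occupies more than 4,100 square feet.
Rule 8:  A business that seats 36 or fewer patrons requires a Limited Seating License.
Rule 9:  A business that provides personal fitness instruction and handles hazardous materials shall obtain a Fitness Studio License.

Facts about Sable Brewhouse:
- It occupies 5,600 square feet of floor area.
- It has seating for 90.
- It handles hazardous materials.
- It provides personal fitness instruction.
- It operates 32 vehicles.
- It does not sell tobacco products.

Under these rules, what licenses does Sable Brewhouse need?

Annual Registration, Fitness Studio License, Trade Certificate

Rule 1: vehicles 32 < 34; handles hazardous materials → Operating Authorization not required.
Rule 2: vehicles 32 < 35; seating 90 > 20 → Small Fleet License not required.
Rule 3: vehicles 32 ≥ 30 → Annual Registration required.
Rule 4: floor area 5,600 square feet < 11,000 square feet → Trade Certificate required.
Rule 5: seating 90 > 80 → exempt from General Business License.
Rule 6: vehicles 32 ≤ 34 → Fleet Registration not required.
Rule 7: floor area 5,600 square feet > 4,100 square feet → General Business License required.
Rule 8: seating 90 > 36 → Limited Seating License not required.
Rule 9: provides personal fitness instruction; handles hazardous materials → Fitness Studio License required.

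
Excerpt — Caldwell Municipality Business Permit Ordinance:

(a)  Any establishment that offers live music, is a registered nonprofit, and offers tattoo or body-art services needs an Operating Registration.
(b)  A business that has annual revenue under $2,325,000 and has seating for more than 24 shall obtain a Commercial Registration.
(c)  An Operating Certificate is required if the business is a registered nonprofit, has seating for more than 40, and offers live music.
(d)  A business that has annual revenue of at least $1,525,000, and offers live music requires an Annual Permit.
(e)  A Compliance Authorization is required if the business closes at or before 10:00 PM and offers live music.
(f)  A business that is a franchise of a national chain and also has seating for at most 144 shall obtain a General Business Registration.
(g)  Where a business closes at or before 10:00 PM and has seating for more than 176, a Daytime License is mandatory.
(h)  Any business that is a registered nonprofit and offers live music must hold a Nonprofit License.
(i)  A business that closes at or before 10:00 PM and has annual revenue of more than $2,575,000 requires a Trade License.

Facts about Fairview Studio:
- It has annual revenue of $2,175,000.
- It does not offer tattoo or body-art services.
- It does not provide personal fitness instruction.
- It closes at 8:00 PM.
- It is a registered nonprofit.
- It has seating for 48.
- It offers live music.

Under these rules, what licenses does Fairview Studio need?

(a) offers live music; is a registered nonprofit; does not offer tattoo or body-art services → Operating Registration not required.
(b) revenue $2,175,000 < $2,325,000; seating 48 > 24 → Commercial Registration required.
(c) is a registered nonprofit; seating 48 > 40; offers live music → Operating Certificate required.
(d) revenue $2,175,000 ≥ $1,525,000; offers live music → Annual Permit required.
(e) closes 8:00 PM, at/before 10:00 PM; offers live music → Compliance Authorization required.
(f) is a registered nonprofit (not: is a franchise of a national chain); seating 48 ≤ 144 → General Business Registration not required.
(g) closes 8:00 PM, at/before 10:00 PM; seating 48 ≤ 176 → Daytime License not required.
(h) is a registered nonprofit; offers live music → Nonprofit License required.
(i) closes 8:00 PM, at/before 10:00 PM; revenue $2,175,000 ≤ $2,575,000 → Trade License not required.

Annual Permit, Commercial Registration, Compliance Authorization, Nonprofit License, Operating Certificate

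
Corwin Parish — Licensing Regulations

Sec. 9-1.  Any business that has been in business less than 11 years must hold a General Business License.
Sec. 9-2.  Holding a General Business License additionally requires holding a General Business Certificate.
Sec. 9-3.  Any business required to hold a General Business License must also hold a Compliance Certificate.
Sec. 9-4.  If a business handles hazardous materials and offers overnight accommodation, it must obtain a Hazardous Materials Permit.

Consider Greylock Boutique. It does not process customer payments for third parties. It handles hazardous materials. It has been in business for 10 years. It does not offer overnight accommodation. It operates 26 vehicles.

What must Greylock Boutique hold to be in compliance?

Sec. 9-1. years in business 10 < 11 → General Business License required.
Sec. 9-2. General Business License is required → General Business Certificate also required.
Sec. 9-3. General Business License is required → Compliance Certificate also required.
Sec. 9-4. handles hazardous materials; does not offer overnight accommodation → Hazardous Materials Permit not required.

Compliance Certificate, General Business Certificate, General Business License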